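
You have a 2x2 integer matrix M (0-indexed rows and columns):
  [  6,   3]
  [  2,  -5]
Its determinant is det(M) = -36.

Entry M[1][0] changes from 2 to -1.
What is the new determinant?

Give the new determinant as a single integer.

Answer: -27

Derivation:
det is linear in row 1: changing M[1][0] by delta changes det by delta * cofactor(1,0).
Cofactor C_10 = (-1)^(1+0) * minor(1,0) = -3
Entry delta = -1 - 2 = -3
Det delta = -3 * -3 = 9
New det = -36 + 9 = -27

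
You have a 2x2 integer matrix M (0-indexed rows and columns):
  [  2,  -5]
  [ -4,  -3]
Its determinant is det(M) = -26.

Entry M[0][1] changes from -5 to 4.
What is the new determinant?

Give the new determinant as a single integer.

Answer: 10

Derivation:
det is linear in row 0: changing M[0][1] by delta changes det by delta * cofactor(0,1).
Cofactor C_01 = (-1)^(0+1) * minor(0,1) = 4
Entry delta = 4 - -5 = 9
Det delta = 9 * 4 = 36
New det = -26 + 36 = 10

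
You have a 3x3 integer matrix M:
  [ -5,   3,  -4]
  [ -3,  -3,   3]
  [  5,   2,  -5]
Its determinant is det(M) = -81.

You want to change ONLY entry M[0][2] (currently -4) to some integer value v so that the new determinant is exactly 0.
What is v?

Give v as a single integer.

det is linear in entry M[0][2]: det = old_det + (v - -4) * C_02
Cofactor C_02 = 9
Want det = 0: -81 + (v - -4) * 9 = 0
  (v - -4) = 81 / 9 = 9
  v = -4 + (9) = 5

Answer: 5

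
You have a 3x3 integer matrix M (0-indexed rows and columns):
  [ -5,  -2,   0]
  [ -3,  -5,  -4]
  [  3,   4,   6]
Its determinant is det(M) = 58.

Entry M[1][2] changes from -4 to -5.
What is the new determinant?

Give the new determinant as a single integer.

det is linear in row 1: changing M[1][2] by delta changes det by delta * cofactor(1,2).
Cofactor C_12 = (-1)^(1+2) * minor(1,2) = 14
Entry delta = -5 - -4 = -1
Det delta = -1 * 14 = -14
New det = 58 + -14 = 44

Answer: 44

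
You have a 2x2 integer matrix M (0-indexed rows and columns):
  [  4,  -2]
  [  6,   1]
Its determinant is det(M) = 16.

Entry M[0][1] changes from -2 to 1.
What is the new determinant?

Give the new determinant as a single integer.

det is linear in row 0: changing M[0][1] by delta changes det by delta * cofactor(0,1).
Cofactor C_01 = (-1)^(0+1) * minor(0,1) = -6
Entry delta = 1 - -2 = 3
Det delta = 3 * -6 = -18
New det = 16 + -18 = -2

Answer: -2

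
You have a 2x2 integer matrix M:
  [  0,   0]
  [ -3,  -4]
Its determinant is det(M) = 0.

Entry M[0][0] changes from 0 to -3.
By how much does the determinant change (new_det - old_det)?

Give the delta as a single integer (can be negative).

Answer: 12

Derivation:
Cofactor C_00 = -4
Entry delta = -3 - 0 = -3
Det delta = entry_delta * cofactor = -3 * -4 = 12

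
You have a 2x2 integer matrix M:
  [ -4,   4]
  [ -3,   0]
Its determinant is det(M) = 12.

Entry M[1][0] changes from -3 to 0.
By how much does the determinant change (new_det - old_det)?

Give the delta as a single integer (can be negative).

Cofactor C_10 = -4
Entry delta = 0 - -3 = 3
Det delta = entry_delta * cofactor = 3 * -4 = -12

Answer: -12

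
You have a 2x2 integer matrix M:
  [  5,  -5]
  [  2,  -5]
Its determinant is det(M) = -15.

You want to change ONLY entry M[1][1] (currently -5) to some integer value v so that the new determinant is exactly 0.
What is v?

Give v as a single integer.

det is linear in entry M[1][1]: det = old_det + (v - -5) * C_11
Cofactor C_11 = 5
Want det = 0: -15 + (v - -5) * 5 = 0
  (v - -5) = 15 / 5 = 3
  v = -5 + (3) = -2

Answer: -2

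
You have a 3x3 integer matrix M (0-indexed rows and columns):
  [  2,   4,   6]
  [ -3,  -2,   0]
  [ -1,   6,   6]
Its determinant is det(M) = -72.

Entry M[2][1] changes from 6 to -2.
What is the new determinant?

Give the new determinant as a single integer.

det is linear in row 2: changing M[2][1] by delta changes det by delta * cofactor(2,1).
Cofactor C_21 = (-1)^(2+1) * minor(2,1) = -18
Entry delta = -2 - 6 = -8
Det delta = -8 * -18 = 144
New det = -72 + 144 = 72

Answer: 72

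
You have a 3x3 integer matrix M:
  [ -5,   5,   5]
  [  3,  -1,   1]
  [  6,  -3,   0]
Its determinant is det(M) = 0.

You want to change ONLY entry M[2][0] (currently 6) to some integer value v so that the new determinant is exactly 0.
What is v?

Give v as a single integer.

det is linear in entry M[2][0]: det = old_det + (v - 6) * C_20
Cofactor C_20 = 10
Want det = 0: 0 + (v - 6) * 10 = 0
  (v - 6) = 0 / 10 = 0
  v = 6 + (0) = 6

Answer: 6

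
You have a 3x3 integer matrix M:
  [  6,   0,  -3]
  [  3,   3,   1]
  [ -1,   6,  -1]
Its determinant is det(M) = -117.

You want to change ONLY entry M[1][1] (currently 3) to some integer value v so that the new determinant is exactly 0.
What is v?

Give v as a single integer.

det is linear in entry M[1][1]: det = old_det + (v - 3) * C_11
Cofactor C_11 = -9
Want det = 0: -117 + (v - 3) * -9 = 0
  (v - 3) = 117 / -9 = -13
  v = 3 + (-13) = -10

Answer: -10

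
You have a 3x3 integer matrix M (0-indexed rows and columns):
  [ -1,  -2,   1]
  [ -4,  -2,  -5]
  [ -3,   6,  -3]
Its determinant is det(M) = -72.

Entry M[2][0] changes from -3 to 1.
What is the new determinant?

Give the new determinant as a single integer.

det is linear in row 2: changing M[2][0] by delta changes det by delta * cofactor(2,0).
Cofactor C_20 = (-1)^(2+0) * minor(2,0) = 12
Entry delta = 1 - -3 = 4
Det delta = 4 * 12 = 48
New det = -72 + 48 = -24

Answer: -24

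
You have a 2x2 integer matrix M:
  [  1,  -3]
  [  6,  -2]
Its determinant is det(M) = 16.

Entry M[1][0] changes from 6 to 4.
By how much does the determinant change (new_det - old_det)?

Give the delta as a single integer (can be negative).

Cofactor C_10 = 3
Entry delta = 4 - 6 = -2
Det delta = entry_delta * cofactor = -2 * 3 = -6

Answer: -6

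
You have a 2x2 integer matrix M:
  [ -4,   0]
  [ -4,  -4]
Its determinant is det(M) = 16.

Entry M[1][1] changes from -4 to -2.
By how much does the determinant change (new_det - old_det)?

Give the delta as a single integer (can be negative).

Answer: -8

Derivation:
Cofactor C_11 = -4
Entry delta = -2 - -4 = 2
Det delta = entry_delta * cofactor = 2 * -4 = -8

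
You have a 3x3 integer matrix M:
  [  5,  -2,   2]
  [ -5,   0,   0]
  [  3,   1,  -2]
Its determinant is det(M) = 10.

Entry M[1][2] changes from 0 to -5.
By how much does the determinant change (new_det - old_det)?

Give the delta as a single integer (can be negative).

Cofactor C_12 = -11
Entry delta = -5 - 0 = -5
Det delta = entry_delta * cofactor = -5 * -11 = 55

Answer: 55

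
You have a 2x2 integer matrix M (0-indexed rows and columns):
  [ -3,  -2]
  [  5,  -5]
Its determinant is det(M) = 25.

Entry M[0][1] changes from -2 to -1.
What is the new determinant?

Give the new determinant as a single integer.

Answer: 20

Derivation:
det is linear in row 0: changing M[0][1] by delta changes det by delta * cofactor(0,1).
Cofactor C_01 = (-1)^(0+1) * minor(0,1) = -5
Entry delta = -1 - -2 = 1
Det delta = 1 * -5 = -5
New det = 25 + -5 = 20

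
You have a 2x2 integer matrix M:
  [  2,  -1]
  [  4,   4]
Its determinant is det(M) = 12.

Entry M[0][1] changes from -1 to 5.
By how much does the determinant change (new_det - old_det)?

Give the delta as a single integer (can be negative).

Cofactor C_01 = -4
Entry delta = 5 - -1 = 6
Det delta = entry_delta * cofactor = 6 * -4 = -24

Answer: -24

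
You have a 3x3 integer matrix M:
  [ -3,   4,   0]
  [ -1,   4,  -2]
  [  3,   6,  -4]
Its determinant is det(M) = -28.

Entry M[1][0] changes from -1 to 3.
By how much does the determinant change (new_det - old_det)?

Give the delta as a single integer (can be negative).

Cofactor C_10 = 16
Entry delta = 3 - -1 = 4
Det delta = entry_delta * cofactor = 4 * 16 = 64

Answer: 64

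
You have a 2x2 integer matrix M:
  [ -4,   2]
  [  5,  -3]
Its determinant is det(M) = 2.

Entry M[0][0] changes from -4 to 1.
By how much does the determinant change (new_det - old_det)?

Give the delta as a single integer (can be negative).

Answer: -15

Derivation:
Cofactor C_00 = -3
Entry delta = 1 - -4 = 5
Det delta = entry_delta * cofactor = 5 * -3 = -15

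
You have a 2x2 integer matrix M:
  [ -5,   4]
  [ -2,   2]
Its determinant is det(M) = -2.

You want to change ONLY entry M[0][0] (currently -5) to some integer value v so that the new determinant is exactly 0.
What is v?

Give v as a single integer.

Answer: -4

Derivation:
det is linear in entry M[0][0]: det = old_det + (v - -5) * C_00
Cofactor C_00 = 2
Want det = 0: -2 + (v - -5) * 2 = 0
  (v - -5) = 2 / 2 = 1
  v = -5 + (1) = -4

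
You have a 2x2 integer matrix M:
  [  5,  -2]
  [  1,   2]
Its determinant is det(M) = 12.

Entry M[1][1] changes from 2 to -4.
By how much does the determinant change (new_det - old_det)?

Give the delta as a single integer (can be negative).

Cofactor C_11 = 5
Entry delta = -4 - 2 = -6
Det delta = entry_delta * cofactor = -6 * 5 = -30

Answer: -30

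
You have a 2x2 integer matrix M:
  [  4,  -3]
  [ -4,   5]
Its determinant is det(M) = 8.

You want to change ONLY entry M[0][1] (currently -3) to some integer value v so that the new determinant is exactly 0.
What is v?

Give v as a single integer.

det is linear in entry M[0][1]: det = old_det + (v - -3) * C_01
Cofactor C_01 = 4
Want det = 0: 8 + (v - -3) * 4 = 0
  (v - -3) = -8 / 4 = -2
  v = -3 + (-2) = -5

Answer: -5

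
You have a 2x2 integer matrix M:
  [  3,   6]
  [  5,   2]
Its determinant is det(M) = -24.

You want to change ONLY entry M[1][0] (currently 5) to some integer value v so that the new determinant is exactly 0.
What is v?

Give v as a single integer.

Answer: 1

Derivation:
det is linear in entry M[1][0]: det = old_det + (v - 5) * C_10
Cofactor C_10 = -6
Want det = 0: -24 + (v - 5) * -6 = 0
  (v - 5) = 24 / -6 = -4
  v = 5 + (-4) = 1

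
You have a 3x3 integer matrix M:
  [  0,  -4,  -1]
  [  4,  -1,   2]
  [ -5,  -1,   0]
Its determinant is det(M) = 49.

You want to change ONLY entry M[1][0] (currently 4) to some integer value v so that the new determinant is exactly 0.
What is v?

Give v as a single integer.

det is linear in entry M[1][0]: det = old_det + (v - 4) * C_10
Cofactor C_10 = 1
Want det = 0: 49 + (v - 4) * 1 = 0
  (v - 4) = -49 / 1 = -49
  v = 4 + (-49) = -45

Answer: -45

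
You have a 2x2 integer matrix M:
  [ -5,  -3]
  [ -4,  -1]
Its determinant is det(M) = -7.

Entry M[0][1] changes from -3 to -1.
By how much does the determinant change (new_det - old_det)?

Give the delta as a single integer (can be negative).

Cofactor C_01 = 4
Entry delta = -1 - -3 = 2
Det delta = entry_delta * cofactor = 2 * 4 = 8

Answer: 8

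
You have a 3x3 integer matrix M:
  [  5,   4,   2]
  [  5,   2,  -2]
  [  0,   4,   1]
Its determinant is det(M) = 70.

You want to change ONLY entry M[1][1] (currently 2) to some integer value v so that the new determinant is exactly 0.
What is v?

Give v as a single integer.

det is linear in entry M[1][1]: det = old_det + (v - 2) * C_11
Cofactor C_11 = 5
Want det = 0: 70 + (v - 2) * 5 = 0
  (v - 2) = -70 / 5 = -14
  v = 2 + (-14) = -12

Answer: -12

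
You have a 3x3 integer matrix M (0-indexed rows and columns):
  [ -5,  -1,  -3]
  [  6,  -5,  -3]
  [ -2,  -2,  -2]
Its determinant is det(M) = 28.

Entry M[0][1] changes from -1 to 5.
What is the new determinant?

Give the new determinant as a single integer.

Answer: 136

Derivation:
det is linear in row 0: changing M[0][1] by delta changes det by delta * cofactor(0,1).
Cofactor C_01 = (-1)^(0+1) * minor(0,1) = 18
Entry delta = 5 - -1 = 6
Det delta = 6 * 18 = 108
New det = 28 + 108 = 136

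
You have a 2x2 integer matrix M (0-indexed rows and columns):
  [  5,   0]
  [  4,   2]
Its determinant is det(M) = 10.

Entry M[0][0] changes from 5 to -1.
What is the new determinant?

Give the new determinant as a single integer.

Answer: -2

Derivation:
det is linear in row 0: changing M[0][0] by delta changes det by delta * cofactor(0,0).
Cofactor C_00 = (-1)^(0+0) * minor(0,0) = 2
Entry delta = -1 - 5 = -6
Det delta = -6 * 2 = -12
New det = 10 + -12 = -2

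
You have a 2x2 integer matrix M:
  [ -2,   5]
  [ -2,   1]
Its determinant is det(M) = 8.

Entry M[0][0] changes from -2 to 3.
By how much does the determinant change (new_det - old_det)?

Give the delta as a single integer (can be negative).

Answer: 5

Derivation:
Cofactor C_00 = 1
Entry delta = 3 - -2 = 5
Det delta = entry_delta * cofactor = 5 * 1 = 5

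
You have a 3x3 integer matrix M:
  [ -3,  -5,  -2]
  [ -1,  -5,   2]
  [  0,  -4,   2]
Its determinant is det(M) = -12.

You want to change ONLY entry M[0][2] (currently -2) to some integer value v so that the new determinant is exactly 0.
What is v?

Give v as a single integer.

det is linear in entry M[0][2]: det = old_det + (v - -2) * C_02
Cofactor C_02 = 4
Want det = 0: -12 + (v - -2) * 4 = 0
  (v - -2) = 12 / 4 = 3
  v = -2 + (3) = 1

Answer: 1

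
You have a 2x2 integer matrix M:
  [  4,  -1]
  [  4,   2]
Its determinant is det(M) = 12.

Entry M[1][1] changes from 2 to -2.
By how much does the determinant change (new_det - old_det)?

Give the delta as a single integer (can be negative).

Answer: -16

Derivation:
Cofactor C_11 = 4
Entry delta = -2 - 2 = -4
Det delta = entry_delta * cofactor = -4 * 4 = -16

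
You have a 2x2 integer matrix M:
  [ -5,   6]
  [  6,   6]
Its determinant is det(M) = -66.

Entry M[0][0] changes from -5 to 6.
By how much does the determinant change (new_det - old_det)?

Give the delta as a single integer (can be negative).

Answer: 66

Derivation:
Cofactor C_00 = 6
Entry delta = 6 - -5 = 11
Det delta = entry_delta * cofactor = 11 * 6 = 66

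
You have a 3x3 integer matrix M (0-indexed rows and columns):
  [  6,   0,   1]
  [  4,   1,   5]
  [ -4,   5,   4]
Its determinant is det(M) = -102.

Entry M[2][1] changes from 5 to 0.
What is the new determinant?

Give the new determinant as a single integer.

det is linear in row 2: changing M[2][1] by delta changes det by delta * cofactor(2,1).
Cofactor C_21 = (-1)^(2+1) * minor(2,1) = -26
Entry delta = 0 - 5 = -5
Det delta = -5 * -26 = 130
New det = -102 + 130 = 28

Answer: 28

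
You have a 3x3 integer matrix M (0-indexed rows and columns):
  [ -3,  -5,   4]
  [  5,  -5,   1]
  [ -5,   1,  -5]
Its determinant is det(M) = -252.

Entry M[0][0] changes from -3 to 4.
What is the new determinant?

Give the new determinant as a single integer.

det is linear in row 0: changing M[0][0] by delta changes det by delta * cofactor(0,0).
Cofactor C_00 = (-1)^(0+0) * minor(0,0) = 24
Entry delta = 4 - -3 = 7
Det delta = 7 * 24 = 168
New det = -252 + 168 = -84

Answer: -84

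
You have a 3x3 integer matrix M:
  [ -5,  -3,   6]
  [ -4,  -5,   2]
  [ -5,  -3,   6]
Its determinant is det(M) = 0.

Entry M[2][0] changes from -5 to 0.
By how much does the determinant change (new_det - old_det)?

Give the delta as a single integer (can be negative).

Answer: 120

Derivation:
Cofactor C_20 = 24
Entry delta = 0 - -5 = 5
Det delta = entry_delta * cofactor = 5 * 24 = 120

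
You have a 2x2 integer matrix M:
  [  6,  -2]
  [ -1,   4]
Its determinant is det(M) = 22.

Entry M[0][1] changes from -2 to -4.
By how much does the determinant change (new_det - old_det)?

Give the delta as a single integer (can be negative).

Answer: -2

Derivation:
Cofactor C_01 = 1
Entry delta = -4 - -2 = -2
Det delta = entry_delta * cofactor = -2 * 1 = -2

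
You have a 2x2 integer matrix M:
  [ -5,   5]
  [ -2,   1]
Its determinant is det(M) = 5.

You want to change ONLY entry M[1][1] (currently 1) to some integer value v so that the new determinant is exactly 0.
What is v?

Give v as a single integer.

det is linear in entry M[1][1]: det = old_det + (v - 1) * C_11
Cofactor C_11 = -5
Want det = 0: 5 + (v - 1) * -5 = 0
  (v - 1) = -5 / -5 = 1
  v = 1 + (1) = 2

Answer: 2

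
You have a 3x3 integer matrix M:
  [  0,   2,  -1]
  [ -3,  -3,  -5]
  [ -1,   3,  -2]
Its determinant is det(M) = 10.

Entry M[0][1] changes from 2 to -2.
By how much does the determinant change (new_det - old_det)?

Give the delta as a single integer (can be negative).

Cofactor C_01 = -1
Entry delta = -2 - 2 = -4
Det delta = entry_delta * cofactor = -4 * -1 = 4

Answer: 4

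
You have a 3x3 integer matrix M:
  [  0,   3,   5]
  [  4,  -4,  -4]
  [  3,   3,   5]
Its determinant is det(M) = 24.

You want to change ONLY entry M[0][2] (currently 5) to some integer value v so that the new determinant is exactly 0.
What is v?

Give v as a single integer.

Answer: 4

Derivation:
det is linear in entry M[0][2]: det = old_det + (v - 5) * C_02
Cofactor C_02 = 24
Want det = 0: 24 + (v - 5) * 24 = 0
  (v - 5) = -24 / 24 = -1
  v = 5 + (-1) = 4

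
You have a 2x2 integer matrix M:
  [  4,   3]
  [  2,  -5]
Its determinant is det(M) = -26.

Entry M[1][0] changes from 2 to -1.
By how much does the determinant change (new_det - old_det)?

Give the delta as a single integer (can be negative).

Answer: 9

Derivation:
Cofactor C_10 = -3
Entry delta = -1 - 2 = -3
Det delta = entry_delta * cofactor = -3 * -3 = 9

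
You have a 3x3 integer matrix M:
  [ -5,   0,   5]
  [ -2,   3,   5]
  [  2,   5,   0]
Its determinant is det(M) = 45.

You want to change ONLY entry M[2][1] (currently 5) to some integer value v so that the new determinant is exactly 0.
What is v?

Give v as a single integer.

det is linear in entry M[2][1]: det = old_det + (v - 5) * C_21
Cofactor C_21 = 15
Want det = 0: 45 + (v - 5) * 15 = 0
  (v - 5) = -45 / 15 = -3
  v = 5 + (-3) = 2

Answer: 2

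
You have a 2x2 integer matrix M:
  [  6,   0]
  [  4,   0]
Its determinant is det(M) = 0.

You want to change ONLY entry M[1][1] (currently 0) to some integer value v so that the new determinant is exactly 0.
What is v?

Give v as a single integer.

det is linear in entry M[1][1]: det = old_det + (v - 0) * C_11
Cofactor C_11 = 6
Want det = 0: 0 + (v - 0) * 6 = 0
  (v - 0) = 0 / 6 = 0
  v = 0 + (0) = 0

Answer: 0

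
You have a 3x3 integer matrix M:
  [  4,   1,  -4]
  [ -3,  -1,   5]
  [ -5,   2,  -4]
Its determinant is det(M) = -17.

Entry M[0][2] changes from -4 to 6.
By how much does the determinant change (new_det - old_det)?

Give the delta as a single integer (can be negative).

Cofactor C_02 = -11
Entry delta = 6 - -4 = 10
Det delta = entry_delta * cofactor = 10 * -11 = -110

Answer: -110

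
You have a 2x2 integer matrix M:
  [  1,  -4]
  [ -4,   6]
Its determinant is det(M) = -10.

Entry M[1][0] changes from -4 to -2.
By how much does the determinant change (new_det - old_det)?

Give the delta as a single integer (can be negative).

Cofactor C_10 = 4
Entry delta = -2 - -4 = 2
Det delta = entry_delta * cofactor = 2 * 4 = 8

Answer: 8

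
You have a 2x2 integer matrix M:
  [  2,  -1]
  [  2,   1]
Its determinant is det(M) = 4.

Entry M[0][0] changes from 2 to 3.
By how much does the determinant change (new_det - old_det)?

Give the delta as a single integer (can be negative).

Answer: 1

Derivation:
Cofactor C_00 = 1
Entry delta = 3 - 2 = 1
Det delta = entry_delta * cofactor = 1 * 1 = 1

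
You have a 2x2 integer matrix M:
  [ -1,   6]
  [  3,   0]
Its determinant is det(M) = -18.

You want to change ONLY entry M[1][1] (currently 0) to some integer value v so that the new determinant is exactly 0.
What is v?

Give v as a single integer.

Answer: -18

Derivation:
det is linear in entry M[1][1]: det = old_det + (v - 0) * C_11
Cofactor C_11 = -1
Want det = 0: -18 + (v - 0) * -1 = 0
  (v - 0) = 18 / -1 = -18
  v = 0 + (-18) = -18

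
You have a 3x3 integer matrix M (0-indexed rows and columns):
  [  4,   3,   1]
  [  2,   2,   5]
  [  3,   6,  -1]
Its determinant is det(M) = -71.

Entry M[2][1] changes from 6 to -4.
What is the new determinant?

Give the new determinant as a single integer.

Answer: 109

Derivation:
det is linear in row 2: changing M[2][1] by delta changes det by delta * cofactor(2,1).
Cofactor C_21 = (-1)^(2+1) * minor(2,1) = -18
Entry delta = -4 - 6 = -10
Det delta = -10 * -18 = 180
New det = -71 + 180 = 109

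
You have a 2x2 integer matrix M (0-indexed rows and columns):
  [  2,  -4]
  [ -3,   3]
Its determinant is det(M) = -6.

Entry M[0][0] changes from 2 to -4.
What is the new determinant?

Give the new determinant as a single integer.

det is linear in row 0: changing M[0][0] by delta changes det by delta * cofactor(0,0).
Cofactor C_00 = (-1)^(0+0) * minor(0,0) = 3
Entry delta = -4 - 2 = -6
Det delta = -6 * 3 = -18
New det = -6 + -18 = -24

Answer: -24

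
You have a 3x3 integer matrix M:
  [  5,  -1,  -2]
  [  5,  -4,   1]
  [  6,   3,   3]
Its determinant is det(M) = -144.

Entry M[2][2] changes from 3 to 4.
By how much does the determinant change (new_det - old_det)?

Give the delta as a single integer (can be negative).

Answer: -15

Derivation:
Cofactor C_22 = -15
Entry delta = 4 - 3 = 1
Det delta = entry_delta * cofactor = 1 * -15 = -15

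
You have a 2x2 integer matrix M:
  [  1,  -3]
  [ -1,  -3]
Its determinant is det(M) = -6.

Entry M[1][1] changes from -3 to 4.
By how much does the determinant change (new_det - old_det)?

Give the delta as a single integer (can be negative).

Cofactor C_11 = 1
Entry delta = 4 - -3 = 7
Det delta = entry_delta * cofactor = 7 * 1 = 7

Answer: 7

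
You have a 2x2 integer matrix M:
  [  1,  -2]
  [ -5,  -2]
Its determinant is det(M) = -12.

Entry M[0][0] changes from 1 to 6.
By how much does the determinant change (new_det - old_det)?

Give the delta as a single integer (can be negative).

Cofactor C_00 = -2
Entry delta = 6 - 1 = 5
Det delta = entry_delta * cofactor = 5 * -2 = -10

Answer: -10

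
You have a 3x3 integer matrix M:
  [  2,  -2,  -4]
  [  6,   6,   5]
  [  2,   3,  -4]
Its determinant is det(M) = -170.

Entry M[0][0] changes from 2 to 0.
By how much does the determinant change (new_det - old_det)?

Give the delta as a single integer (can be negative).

Cofactor C_00 = -39
Entry delta = 0 - 2 = -2
Det delta = entry_delta * cofactor = -2 * -39 = 78

Answer: 78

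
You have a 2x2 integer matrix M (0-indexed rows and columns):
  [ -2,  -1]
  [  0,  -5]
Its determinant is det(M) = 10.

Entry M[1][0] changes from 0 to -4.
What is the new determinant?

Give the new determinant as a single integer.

det is linear in row 1: changing M[1][0] by delta changes det by delta * cofactor(1,0).
Cofactor C_10 = (-1)^(1+0) * minor(1,0) = 1
Entry delta = -4 - 0 = -4
Det delta = -4 * 1 = -4
New det = 10 + -4 = 6

Answer: 6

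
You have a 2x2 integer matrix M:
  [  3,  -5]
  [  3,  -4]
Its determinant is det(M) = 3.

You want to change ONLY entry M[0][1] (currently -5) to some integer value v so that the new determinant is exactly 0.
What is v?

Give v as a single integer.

det is linear in entry M[0][1]: det = old_det + (v - -5) * C_01
Cofactor C_01 = -3
Want det = 0: 3 + (v - -5) * -3 = 0
  (v - -5) = -3 / -3 = 1
  v = -5 + (1) = -4

Answer: -4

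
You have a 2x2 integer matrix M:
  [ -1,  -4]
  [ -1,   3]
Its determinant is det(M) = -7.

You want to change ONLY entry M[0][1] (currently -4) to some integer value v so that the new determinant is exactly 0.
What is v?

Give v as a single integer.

Answer: 3

Derivation:
det is linear in entry M[0][1]: det = old_det + (v - -4) * C_01
Cofactor C_01 = 1
Want det = 0: -7 + (v - -4) * 1 = 0
  (v - -4) = 7 / 1 = 7
  v = -4 + (7) = 3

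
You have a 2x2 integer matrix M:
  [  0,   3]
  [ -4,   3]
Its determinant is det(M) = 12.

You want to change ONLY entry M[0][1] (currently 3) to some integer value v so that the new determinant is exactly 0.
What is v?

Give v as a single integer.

Answer: 0

Derivation:
det is linear in entry M[0][1]: det = old_det + (v - 3) * C_01
Cofactor C_01 = 4
Want det = 0: 12 + (v - 3) * 4 = 0
  (v - 3) = -12 / 4 = -3
  v = 3 + (-3) = 0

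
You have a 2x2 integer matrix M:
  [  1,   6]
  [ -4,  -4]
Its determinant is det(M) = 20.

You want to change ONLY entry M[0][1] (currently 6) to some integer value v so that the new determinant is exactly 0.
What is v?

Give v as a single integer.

det is linear in entry M[0][1]: det = old_det + (v - 6) * C_01
Cofactor C_01 = 4
Want det = 0: 20 + (v - 6) * 4 = 0
  (v - 6) = -20 / 4 = -5
  v = 6 + (-5) = 1

Answer: 1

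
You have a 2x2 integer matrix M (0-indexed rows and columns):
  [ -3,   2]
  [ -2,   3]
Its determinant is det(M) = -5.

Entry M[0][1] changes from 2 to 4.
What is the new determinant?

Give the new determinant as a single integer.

Answer: -1

Derivation:
det is linear in row 0: changing M[0][1] by delta changes det by delta * cofactor(0,1).
Cofactor C_01 = (-1)^(0+1) * minor(0,1) = 2
Entry delta = 4 - 2 = 2
Det delta = 2 * 2 = 4
New det = -5 + 4 = -1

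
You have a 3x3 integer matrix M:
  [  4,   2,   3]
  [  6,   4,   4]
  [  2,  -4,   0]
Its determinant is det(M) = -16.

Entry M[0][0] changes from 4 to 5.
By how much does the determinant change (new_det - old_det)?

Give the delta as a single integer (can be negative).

Answer: 16

Derivation:
Cofactor C_00 = 16
Entry delta = 5 - 4 = 1
Det delta = entry_delta * cofactor = 1 * 16 = 16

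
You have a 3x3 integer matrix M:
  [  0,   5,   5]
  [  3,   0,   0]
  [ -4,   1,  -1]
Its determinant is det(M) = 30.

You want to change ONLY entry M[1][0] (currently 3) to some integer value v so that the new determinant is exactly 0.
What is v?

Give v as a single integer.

Answer: 0

Derivation:
det is linear in entry M[1][0]: det = old_det + (v - 3) * C_10
Cofactor C_10 = 10
Want det = 0: 30 + (v - 3) * 10 = 0
  (v - 3) = -30 / 10 = -3
  v = 3 + (-3) = 0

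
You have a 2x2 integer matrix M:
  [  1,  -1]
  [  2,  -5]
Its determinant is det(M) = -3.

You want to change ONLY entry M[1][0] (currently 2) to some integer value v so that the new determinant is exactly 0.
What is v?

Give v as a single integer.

Answer: 5

Derivation:
det is linear in entry M[1][0]: det = old_det + (v - 2) * C_10
Cofactor C_10 = 1
Want det = 0: -3 + (v - 2) * 1 = 0
  (v - 2) = 3 / 1 = 3
  v = 2 + (3) = 5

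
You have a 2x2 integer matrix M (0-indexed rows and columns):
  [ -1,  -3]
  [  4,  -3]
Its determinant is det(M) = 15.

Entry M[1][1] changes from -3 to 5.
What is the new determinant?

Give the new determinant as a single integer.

Answer: 7

Derivation:
det is linear in row 1: changing M[1][1] by delta changes det by delta * cofactor(1,1).
Cofactor C_11 = (-1)^(1+1) * minor(1,1) = -1
Entry delta = 5 - -3 = 8
Det delta = 8 * -1 = -8
New det = 15 + -8 = 7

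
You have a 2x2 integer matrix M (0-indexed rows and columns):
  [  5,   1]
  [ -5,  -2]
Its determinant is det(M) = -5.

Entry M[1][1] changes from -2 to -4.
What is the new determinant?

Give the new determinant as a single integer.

det is linear in row 1: changing M[1][1] by delta changes det by delta * cofactor(1,1).
Cofactor C_11 = (-1)^(1+1) * minor(1,1) = 5
Entry delta = -4 - -2 = -2
Det delta = -2 * 5 = -10
New det = -5 + -10 = -15

Answer: -15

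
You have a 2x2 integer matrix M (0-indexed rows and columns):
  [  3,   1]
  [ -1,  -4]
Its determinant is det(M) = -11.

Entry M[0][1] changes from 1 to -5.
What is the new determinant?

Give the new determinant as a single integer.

Answer: -17

Derivation:
det is linear in row 0: changing M[0][1] by delta changes det by delta * cofactor(0,1).
Cofactor C_01 = (-1)^(0+1) * minor(0,1) = 1
Entry delta = -5 - 1 = -6
Det delta = -6 * 1 = -6
New det = -11 + -6 = -17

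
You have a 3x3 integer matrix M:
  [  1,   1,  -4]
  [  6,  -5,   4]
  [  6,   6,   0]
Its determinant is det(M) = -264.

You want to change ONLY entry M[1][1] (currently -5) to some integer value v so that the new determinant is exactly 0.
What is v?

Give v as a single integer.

det is linear in entry M[1][1]: det = old_det + (v - -5) * C_11
Cofactor C_11 = 24
Want det = 0: -264 + (v - -5) * 24 = 0
  (v - -5) = 264 / 24 = 11
  v = -5 + (11) = 6

Answer: 6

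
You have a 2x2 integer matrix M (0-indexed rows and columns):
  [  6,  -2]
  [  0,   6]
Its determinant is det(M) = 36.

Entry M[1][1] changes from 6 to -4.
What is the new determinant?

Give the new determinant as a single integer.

Answer: -24

Derivation:
det is linear in row 1: changing M[1][1] by delta changes det by delta * cofactor(1,1).
Cofactor C_11 = (-1)^(1+1) * minor(1,1) = 6
Entry delta = -4 - 6 = -10
Det delta = -10 * 6 = -60
New det = 36 + -60 = -24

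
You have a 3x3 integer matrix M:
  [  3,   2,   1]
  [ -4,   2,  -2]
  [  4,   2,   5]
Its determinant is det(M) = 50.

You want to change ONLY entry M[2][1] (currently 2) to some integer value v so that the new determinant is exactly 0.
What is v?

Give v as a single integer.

Answer: -23

Derivation:
det is linear in entry M[2][1]: det = old_det + (v - 2) * C_21
Cofactor C_21 = 2
Want det = 0: 50 + (v - 2) * 2 = 0
  (v - 2) = -50 / 2 = -25
  v = 2 + (-25) = -23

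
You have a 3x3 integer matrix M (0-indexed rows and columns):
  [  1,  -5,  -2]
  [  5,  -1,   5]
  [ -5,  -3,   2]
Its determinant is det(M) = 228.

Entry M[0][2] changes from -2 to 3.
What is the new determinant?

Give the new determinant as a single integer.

det is linear in row 0: changing M[0][2] by delta changes det by delta * cofactor(0,2).
Cofactor C_02 = (-1)^(0+2) * minor(0,2) = -20
Entry delta = 3 - -2 = 5
Det delta = 5 * -20 = -100
New det = 228 + -100 = 128

Answer: 128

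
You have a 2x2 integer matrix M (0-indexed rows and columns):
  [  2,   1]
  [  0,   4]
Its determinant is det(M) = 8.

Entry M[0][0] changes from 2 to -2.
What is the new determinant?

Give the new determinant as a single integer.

Answer: -8

Derivation:
det is linear in row 0: changing M[0][0] by delta changes det by delta * cofactor(0,0).
Cofactor C_00 = (-1)^(0+0) * minor(0,0) = 4
Entry delta = -2 - 2 = -4
Det delta = -4 * 4 = -16
New det = 8 + -16 = -8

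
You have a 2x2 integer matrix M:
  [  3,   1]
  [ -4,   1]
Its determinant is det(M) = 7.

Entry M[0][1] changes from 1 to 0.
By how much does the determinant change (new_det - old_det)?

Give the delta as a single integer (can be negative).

Answer: -4

Derivation:
Cofactor C_01 = 4
Entry delta = 0 - 1 = -1
Det delta = entry_delta * cofactor = -1 * 4 = -4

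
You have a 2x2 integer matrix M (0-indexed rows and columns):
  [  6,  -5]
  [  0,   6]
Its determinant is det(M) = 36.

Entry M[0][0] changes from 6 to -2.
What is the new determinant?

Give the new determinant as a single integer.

det is linear in row 0: changing M[0][0] by delta changes det by delta * cofactor(0,0).
Cofactor C_00 = (-1)^(0+0) * minor(0,0) = 6
Entry delta = -2 - 6 = -8
Det delta = -8 * 6 = -48
New det = 36 + -48 = -12

Answer: -12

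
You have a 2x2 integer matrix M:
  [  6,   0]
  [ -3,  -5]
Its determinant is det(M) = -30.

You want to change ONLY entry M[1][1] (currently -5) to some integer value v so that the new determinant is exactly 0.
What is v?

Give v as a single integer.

Answer: 0

Derivation:
det is linear in entry M[1][1]: det = old_det + (v - -5) * C_11
Cofactor C_11 = 6
Want det = 0: -30 + (v - -5) * 6 = 0
  (v - -5) = 30 / 6 = 5
  v = -5 + (5) = 0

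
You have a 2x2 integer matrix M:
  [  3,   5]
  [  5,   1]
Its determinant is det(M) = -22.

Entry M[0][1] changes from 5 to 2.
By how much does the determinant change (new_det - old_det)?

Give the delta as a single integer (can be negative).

Cofactor C_01 = -5
Entry delta = 2 - 5 = -3
Det delta = entry_delta * cofactor = -3 * -5 = 15

Answer: 15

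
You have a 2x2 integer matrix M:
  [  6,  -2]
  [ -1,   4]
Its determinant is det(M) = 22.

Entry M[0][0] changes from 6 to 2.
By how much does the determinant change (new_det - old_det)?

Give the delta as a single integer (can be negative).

Cofactor C_00 = 4
Entry delta = 2 - 6 = -4
Det delta = entry_delta * cofactor = -4 * 4 = -16

Answer: -16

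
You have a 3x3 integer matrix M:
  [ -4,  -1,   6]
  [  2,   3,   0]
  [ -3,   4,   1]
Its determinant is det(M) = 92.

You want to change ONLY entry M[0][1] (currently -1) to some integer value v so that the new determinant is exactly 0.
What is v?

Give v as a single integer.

Answer: 45

Derivation:
det is linear in entry M[0][1]: det = old_det + (v - -1) * C_01
Cofactor C_01 = -2
Want det = 0: 92 + (v - -1) * -2 = 0
  (v - -1) = -92 / -2 = 46
  v = -1 + (46) = 45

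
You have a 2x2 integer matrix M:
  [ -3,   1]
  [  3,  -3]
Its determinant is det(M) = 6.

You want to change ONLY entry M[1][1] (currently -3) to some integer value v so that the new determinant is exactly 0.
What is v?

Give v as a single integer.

det is linear in entry M[1][1]: det = old_det + (v - -3) * C_11
Cofactor C_11 = -3
Want det = 0: 6 + (v - -3) * -3 = 0
  (v - -3) = -6 / -3 = 2
  v = -3 + (2) = -1

Answer: -1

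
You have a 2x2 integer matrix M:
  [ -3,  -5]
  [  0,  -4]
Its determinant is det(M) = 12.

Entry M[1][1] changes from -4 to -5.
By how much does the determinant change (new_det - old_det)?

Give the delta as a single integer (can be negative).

Cofactor C_11 = -3
Entry delta = -5 - -4 = -1
Det delta = entry_delta * cofactor = -1 * -3 = 3

Answer: 3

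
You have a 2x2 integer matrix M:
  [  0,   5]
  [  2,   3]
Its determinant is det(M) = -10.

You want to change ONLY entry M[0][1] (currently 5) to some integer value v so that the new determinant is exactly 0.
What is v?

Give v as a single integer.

Answer: 0

Derivation:
det is linear in entry M[0][1]: det = old_det + (v - 5) * C_01
Cofactor C_01 = -2
Want det = 0: -10 + (v - 5) * -2 = 0
  (v - 5) = 10 / -2 = -5
  v = 5 + (-5) = 0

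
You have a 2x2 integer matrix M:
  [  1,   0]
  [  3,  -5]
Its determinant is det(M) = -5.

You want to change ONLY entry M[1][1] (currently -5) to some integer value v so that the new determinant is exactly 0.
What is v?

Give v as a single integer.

det is linear in entry M[1][1]: det = old_det + (v - -5) * C_11
Cofactor C_11 = 1
Want det = 0: -5 + (v - -5) * 1 = 0
  (v - -5) = 5 / 1 = 5
  v = -5 + (5) = 0

Answer: 0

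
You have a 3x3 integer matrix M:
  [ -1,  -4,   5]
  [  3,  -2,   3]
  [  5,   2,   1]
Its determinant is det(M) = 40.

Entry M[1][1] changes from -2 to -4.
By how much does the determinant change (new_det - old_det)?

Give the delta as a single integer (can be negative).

Cofactor C_11 = -26
Entry delta = -4 - -2 = -2
Det delta = entry_delta * cofactor = -2 * -26 = 52

Answer: 52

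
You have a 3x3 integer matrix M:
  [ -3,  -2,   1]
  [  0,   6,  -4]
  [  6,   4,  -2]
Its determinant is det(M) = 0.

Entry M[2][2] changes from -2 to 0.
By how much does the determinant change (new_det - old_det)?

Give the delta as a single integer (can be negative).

Cofactor C_22 = -18
Entry delta = 0 - -2 = 2
Det delta = entry_delta * cofactor = 2 * -18 = -36

Answer: -36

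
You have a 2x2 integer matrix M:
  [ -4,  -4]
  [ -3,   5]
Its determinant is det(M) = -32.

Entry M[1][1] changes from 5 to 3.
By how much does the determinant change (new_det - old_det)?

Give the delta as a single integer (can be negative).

Answer: 8

Derivation:
Cofactor C_11 = -4
Entry delta = 3 - 5 = -2
Det delta = entry_delta * cofactor = -2 * -4 = 8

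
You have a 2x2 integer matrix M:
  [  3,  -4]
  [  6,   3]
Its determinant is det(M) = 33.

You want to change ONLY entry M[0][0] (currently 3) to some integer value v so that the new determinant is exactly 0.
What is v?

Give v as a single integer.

det is linear in entry M[0][0]: det = old_det + (v - 3) * C_00
Cofactor C_00 = 3
Want det = 0: 33 + (v - 3) * 3 = 0
  (v - 3) = -33 / 3 = -11
  v = 3 + (-11) = -8

Answer: -8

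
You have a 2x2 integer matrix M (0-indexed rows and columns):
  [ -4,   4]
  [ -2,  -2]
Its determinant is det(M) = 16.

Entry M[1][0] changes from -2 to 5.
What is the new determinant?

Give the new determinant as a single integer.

Answer: -12

Derivation:
det is linear in row 1: changing M[1][0] by delta changes det by delta * cofactor(1,0).
Cofactor C_10 = (-1)^(1+0) * minor(1,0) = -4
Entry delta = 5 - -2 = 7
Det delta = 7 * -4 = -28
New det = 16 + -28 = -12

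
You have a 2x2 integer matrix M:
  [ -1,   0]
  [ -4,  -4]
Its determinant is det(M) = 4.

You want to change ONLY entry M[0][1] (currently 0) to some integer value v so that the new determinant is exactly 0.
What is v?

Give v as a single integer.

det is linear in entry M[0][1]: det = old_det + (v - 0) * C_01
Cofactor C_01 = 4
Want det = 0: 4 + (v - 0) * 4 = 0
  (v - 0) = -4 / 4 = -1
  v = 0 + (-1) = -1

Answer: -1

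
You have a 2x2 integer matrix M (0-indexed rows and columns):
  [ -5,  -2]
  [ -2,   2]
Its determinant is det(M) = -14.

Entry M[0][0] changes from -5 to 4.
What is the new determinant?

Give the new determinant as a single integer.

Answer: 4

Derivation:
det is linear in row 0: changing M[0][0] by delta changes det by delta * cofactor(0,0).
Cofactor C_00 = (-1)^(0+0) * minor(0,0) = 2
Entry delta = 4 - -5 = 9
Det delta = 9 * 2 = 18
New det = -14 + 18 = 4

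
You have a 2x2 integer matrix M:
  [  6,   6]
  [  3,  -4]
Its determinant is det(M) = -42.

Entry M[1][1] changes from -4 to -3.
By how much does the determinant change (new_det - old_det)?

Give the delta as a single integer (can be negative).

Answer: 6

Derivation:
Cofactor C_11 = 6
Entry delta = -3 - -4 = 1
Det delta = entry_delta * cofactor = 1 * 6 = 6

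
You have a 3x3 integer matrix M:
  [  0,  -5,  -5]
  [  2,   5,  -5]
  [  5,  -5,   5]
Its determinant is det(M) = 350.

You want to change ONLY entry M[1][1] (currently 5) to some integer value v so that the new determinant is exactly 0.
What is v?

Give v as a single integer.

Answer: -9

Derivation:
det is linear in entry M[1][1]: det = old_det + (v - 5) * C_11
Cofactor C_11 = 25
Want det = 0: 350 + (v - 5) * 25 = 0
  (v - 5) = -350 / 25 = -14
  v = 5 + (-14) = -9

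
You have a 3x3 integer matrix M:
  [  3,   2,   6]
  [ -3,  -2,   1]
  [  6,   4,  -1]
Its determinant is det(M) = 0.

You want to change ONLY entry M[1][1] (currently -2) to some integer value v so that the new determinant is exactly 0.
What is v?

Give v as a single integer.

Answer: -2

Derivation:
det is linear in entry M[1][1]: det = old_det + (v - -2) * C_11
Cofactor C_11 = -39
Want det = 0: 0 + (v - -2) * -39 = 0
  (v - -2) = 0 / -39 = 0
  v = -2 + (0) = -2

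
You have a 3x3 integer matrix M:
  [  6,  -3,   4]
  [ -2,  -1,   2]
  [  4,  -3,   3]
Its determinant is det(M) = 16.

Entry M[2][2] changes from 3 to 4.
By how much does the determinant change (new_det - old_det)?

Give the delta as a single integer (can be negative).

Answer: -12

Derivation:
Cofactor C_22 = -12
Entry delta = 4 - 3 = 1
Det delta = entry_delta * cofactor = 1 * -12 = -12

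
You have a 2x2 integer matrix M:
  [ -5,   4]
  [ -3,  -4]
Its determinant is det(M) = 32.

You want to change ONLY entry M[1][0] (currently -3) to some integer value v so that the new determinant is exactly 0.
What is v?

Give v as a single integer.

det is linear in entry M[1][0]: det = old_det + (v - -3) * C_10
Cofactor C_10 = -4
Want det = 0: 32 + (v - -3) * -4 = 0
  (v - -3) = -32 / -4 = 8
  v = -3 + (8) = 5

Answer: 5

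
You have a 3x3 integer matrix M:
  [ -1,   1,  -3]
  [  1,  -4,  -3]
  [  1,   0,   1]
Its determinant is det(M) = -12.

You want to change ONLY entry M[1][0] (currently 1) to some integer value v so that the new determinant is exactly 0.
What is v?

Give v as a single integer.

det is linear in entry M[1][0]: det = old_det + (v - 1) * C_10
Cofactor C_10 = -1
Want det = 0: -12 + (v - 1) * -1 = 0
  (v - 1) = 12 / -1 = -12
  v = 1 + (-12) = -11

Answer: -11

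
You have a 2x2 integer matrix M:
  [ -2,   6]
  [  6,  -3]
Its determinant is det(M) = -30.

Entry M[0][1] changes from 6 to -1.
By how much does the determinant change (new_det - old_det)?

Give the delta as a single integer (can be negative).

Cofactor C_01 = -6
Entry delta = -1 - 6 = -7
Det delta = entry_delta * cofactor = -7 * -6 = 42

Answer: 42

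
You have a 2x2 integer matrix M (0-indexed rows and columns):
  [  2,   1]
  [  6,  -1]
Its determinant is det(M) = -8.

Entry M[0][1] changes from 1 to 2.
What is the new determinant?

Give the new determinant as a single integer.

Answer: -14

Derivation:
det is linear in row 0: changing M[0][1] by delta changes det by delta * cofactor(0,1).
Cofactor C_01 = (-1)^(0+1) * minor(0,1) = -6
Entry delta = 2 - 1 = 1
Det delta = 1 * -6 = -6
New det = -8 + -6 = -14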